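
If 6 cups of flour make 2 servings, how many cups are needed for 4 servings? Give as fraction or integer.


Original: 6 cups for 2 servings
Target servings = 4
Scaling factor = 4/2
New amount = 6 * 4/2
= 24/2
= 12 cups

12


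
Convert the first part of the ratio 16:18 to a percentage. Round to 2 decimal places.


Total parts = 16 + 18 = 34
First part fraction = 16/34
Percentage = (16/34) * 100
= 0.470588 * 100
= 47.06%

47.06


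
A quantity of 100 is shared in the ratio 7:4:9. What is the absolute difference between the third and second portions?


Total parts = 7 + 4 + 9 = 20
Value per part = 100 / 20 = 5
Shares: 7*5=35, 4*5=20, 9*5=45
Third share = 45, second share = 20
Difference = |45 - 20| = 25

25


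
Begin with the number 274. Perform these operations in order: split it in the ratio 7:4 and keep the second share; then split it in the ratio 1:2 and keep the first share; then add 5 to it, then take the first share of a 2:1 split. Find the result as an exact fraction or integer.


Start with 274.
Step 1: Split 7:4, second share = 274 * 4/11 = 1096/11
Step 2: Split 1:2, first share = 1096/11 * 1/3 = 1096/33
Step 3: Add 5: 1096/33+5=1261/33; split 2:1 first = 1261/33*2/3 = 2522/99
Final result = 2522/99

2522/99


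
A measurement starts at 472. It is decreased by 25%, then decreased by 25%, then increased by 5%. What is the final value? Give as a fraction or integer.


Start: 472
Step 1: decrease by 25% => multiply by 75/100
  472 * 75/100 = 354
Step 2: decrease by 25% => multiply by 75/100
  354 * 75/100 = 531/2
Step 3: increase by 5% => multiply by 105/100
  531/2 * 105/100 = 11151/40
Final value = 11151/40

11151/40


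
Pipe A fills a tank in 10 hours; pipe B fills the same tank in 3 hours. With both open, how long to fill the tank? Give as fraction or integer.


Rate of A = 1/10 job per hour
Rate of B = 1/3 job per hour
Combined rate = 1/10 + 1/3
Find common denominator: (3 + 10)/(10*3) = 13/30
Combined rate = 13/30 job per hour
Time together = 1 / (13/30) = 30/13 hours

30/13


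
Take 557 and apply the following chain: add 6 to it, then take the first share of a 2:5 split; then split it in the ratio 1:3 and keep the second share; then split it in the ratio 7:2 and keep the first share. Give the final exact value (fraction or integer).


Start with 557.
Step 1: Add 6: 557+6=563; split 2:5 first = 563*2/7 = 1126/7
Step 2: Split 1:3, second share = 1126/7 * 3/4 = 1689/14
Step 3: Split 7:2, first share = 1689/14 * 7/9 = 563/6
Final result = 563/6

563/6


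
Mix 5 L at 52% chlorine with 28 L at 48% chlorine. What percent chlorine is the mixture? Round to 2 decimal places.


Solute in mixture 1 = 52% of 5 L = 5*52/100 = 13/5 L
Solute in mixture 2 = 48% of 28 L = 28*48/100 = 336/25 L
Total solute = 13/5 + 336/25 = 401/25 L
Total volume = 5 + 28 = 33 L
Final concentration = 401/25/33 * 100 = 48.61%

48.61


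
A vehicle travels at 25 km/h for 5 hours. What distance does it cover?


Using distance = speed * time
Speed = 25 km/h
Time = 5 hours
Distance = 25 * 5
= 125 km

125


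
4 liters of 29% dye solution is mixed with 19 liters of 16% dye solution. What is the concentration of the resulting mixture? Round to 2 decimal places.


Solute in mixture 1 = 29% of 4 L = 4*29/100 = 29/25 L
Solute in mixture 2 = 16% of 19 L = 19*16/100 = 76/25 L
Total solute = 29/25 + 76/25 = 21/5 L
Total volume = 4 + 19 = 23 L
Final concentration = 21/5/23 * 100 = 18.26%

18.26


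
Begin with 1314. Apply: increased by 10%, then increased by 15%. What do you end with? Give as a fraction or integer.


Start: 1314
Step 1: increase by 10% => multiply by 110/100
  1314 * 110/100 = 7227/5
Step 2: increase by 15% => multiply by 115/100
  7227/5 * 115/100 = 166221/100
Final value = 166221/100

166221/100


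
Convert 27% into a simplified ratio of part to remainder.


Part = 27%, Remainder = 73%
Ratio = 27:73
GCD(27, 73) = 1
Simplify: 27:73 = 27:73

27:73


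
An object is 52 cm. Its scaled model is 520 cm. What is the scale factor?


Original length = 52 cm
Scaled length = 520 cm
Scale factor = 520 / 52
= 10

10


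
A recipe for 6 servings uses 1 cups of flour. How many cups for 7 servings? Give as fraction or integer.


Original: 1 cups for 6 servings
Target servings = 7
Scaling factor = 7/6
New amount = 1 * 7/6
= 7/6
= 7/6 cups

7/6


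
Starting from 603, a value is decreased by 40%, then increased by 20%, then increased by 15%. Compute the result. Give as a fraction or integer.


Start: 603
Step 1: decrease by 40% => multiply by 60/100
  603 * 60/100 = 1809/5
Step 2: increase by 20% => multiply by 120/100
  1809/5 * 120/100 = 10854/25
Step 3: increase by 15% => multiply by 115/100
  10854/25 * 115/100 = 124821/250
Final value = 124821/250

124821/250


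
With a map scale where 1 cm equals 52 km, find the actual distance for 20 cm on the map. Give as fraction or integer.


Map scale: 1 cm = 52 km
Measured distance on map = 20 cm
Set up proportion: 20 * 52 / 1
= 1040 / 1
= 1040 km

1040


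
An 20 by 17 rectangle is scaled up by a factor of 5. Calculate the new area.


Original dimensions: 20 x 17
Enlargement factor = 5
New width = 20 * 5 = 100
New height = 17 * 5 = 85
New area = 100 * 85 = 8500

8500


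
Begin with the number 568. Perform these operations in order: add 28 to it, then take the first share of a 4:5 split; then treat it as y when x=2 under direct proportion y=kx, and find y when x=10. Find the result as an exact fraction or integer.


Start with 568.
Step 1: Add 28: 568+28=596; split 4:5 first = 596*4/9 = 2384/9
Step 2: Direct prop: k = (2384/9)/2; new y = k*10 = 2384/9*10/2 = 11920/9
Final result = 11920/9

11920/9


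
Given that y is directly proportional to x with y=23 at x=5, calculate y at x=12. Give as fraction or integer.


Direct proportion: y = kx
Find k: k = 23/5 = 23/5
Compute y at x=12: y = 23/5 * 12
y = 276/5

276/5


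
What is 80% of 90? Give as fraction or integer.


Compute 80% of 90
Convert percentage: 80% = 80/100
Multiply: 90 * 80/100
= 7200/100
= 72

72


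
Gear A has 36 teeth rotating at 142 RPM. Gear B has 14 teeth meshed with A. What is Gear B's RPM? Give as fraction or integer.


Gear ratio: teeth_A * RPM_A = teeth_B * RPM_B
36 * 142 = 14 * RPM_B
5112 = 14 * RPM_B
RPM_B = 5112 / 14
RPM_B = 2556/7

2556/7


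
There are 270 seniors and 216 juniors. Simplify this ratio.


Find GCD(270, 216)
GCD = 54
Divide both by 54: 270/54 = 5, 216/54 = 4
Simplified ratio = 5:4

5:4


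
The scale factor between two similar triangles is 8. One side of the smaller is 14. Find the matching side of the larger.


Similar triangles have proportional sides
Scale factor = 8
Smaller side = 14
Corresponding larger side = 14 * 8
= 112

112


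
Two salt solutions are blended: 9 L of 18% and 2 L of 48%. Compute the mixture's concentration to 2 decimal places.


Solute in mixture 1 = 18% of 9 L = 9*18/100 = 81/50 L
Solute in mixture 2 = 48% of 2 L = 2*48/100 = 24/25 L
Total solute = 81/50 + 24/25 = 129/50 L
Total volume = 9 + 2 = 11 L
Final concentration = 129/50/11 * 100 = 23.45%

23.45


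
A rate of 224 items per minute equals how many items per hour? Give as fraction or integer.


Converting from per minute to per hour
Rate = 224 items per minute
Multiply by 60: 224 * 60
= 13440 items per hour

13440


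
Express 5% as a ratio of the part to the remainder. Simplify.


Part = 5%, Remainder = 95%
Ratio = 5:95
GCD(5, 95) = 5
Simplify: 1:19 = 1:19

1:19


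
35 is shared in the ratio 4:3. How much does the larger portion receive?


Total parts = 4 + 3 = 7
Value per part = 35 / 7 = 5
First share = 4 * 5 = 20
Second share = 3 * 5 = 15
Larger share = 20

20


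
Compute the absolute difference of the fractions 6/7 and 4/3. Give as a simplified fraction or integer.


Simplify: 6/7 = 6/7 and 4/3 = 4/3
Find common denominator: LCD = 21
Convert: 18/21 and 28/21
Difference = |18 - 28|/21 = 10/21
Simplified = 10/21

10/21


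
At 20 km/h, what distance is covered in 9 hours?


Using distance = speed * time
Speed = 20 km/h
Time = 9 hours
Distance = 20 * 9
= 180 km

180


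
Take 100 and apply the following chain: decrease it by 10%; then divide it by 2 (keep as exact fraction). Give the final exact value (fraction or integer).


Start with 100.
Step 1: Decrease by 10%: 100 * 90/100 = 90
Step 2: Divide by 2: 90 / 2 = 45
Final result = 45

45


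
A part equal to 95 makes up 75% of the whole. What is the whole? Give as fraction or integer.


Given: 95 is 75% of the whole
Set up: 95 = 75/100 * whole
whole = 95 * 100 / 75
whole = 9500 / 75
whole = 380/3

380/3


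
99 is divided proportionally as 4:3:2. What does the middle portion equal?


Ratio = 4:3:2
Total parts = 4 + 3 + 2 = 9
Value per part = 99 / 9 = 11
First share = 4 * 11 = 44
Middle share = 3 * 11 = 33
Third share = 2 * 11 = 22

33


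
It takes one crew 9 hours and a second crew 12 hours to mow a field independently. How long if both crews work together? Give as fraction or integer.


Rate of A = 1/9 job per hour
Rate of B = 1/12 job per hour
Combined rate = 1/9 + 1/12
Find common denominator: (12 + 9)/(9*12) = 21/108
Combined rate = 7/36 job per hour
Time together = 1 / (7/36) = 36/7 hours

36/7


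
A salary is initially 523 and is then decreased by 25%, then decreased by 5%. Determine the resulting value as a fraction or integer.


Start: 523
Step 1: decrease by 25% => multiply by 75/100
  523 * 75/100 = 1569/4
Step 2: decrease by 5% => multiply by 95/100
  1569/4 * 95/100 = 29811/80
Final value = 29811/80

29811/80


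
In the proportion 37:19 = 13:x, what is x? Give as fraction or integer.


Setting up: 37/19 = 13/x
Cross multiply: 37 * x = 19 * 13
37x = 247
x = 247/37
x = 247/37

247/37


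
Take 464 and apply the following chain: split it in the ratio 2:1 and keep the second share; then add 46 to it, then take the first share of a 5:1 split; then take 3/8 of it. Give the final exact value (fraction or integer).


Start with 464.
Step 1: Split 2:1, second share = 464 * 1/3 = 464/3
Step 2: Add 46: 464/3+46=602/3; split 5:1 first = 602/3*5/6 = 1505/9
Step 3: Take 3/8: 1505/9 * 3/8 = 1505/24
Final result = 1505/24

1505/24


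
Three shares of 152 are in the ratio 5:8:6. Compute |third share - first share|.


Total parts = 5 + 8 + 6 = 19
Value per part = 152 / 19 = 8
Shares: 5*8=40, 8*8=64, 6*8=48
Third share = 48, first share = 40
Difference = |48 - 40| = 8

8


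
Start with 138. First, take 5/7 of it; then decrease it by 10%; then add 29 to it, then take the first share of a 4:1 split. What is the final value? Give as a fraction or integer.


Start with 138.
Step 1: Take 5/7: 138 * 5/7 = 690/7
Step 2: Decrease by 10%: 690/7 * 90/100 = 621/7
Step 3: Add 29: 621/7+29=824/7; split 4:1 first = 824/7*4/5 = 3296/35
Final result = 3296/35

3296/35


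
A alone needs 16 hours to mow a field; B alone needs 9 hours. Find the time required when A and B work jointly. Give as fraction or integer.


Rate of A = 1/16 job per hour
Rate of B = 1/9 job per hour
Combined rate = 1/16 + 1/9
Find common denominator: (9 + 16)/(16*9) = 25/144
Combined rate = 25/144 job per hour
Time together = 1 / (25/144) = 144/25 hours

144/25


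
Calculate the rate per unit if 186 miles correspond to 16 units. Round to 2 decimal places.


Total miles = 186
Number of units = 16
Unit rate = 186 / 16
= 11.63 miles per unit

11.63


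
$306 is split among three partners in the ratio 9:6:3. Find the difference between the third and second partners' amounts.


Total parts = 9 + 6 + 3 = 18
Value per part = 306 / 18 = 17
Shares: 9*17=153, 6*17=102, 3*17=51
Third share = 51, second share = 102
Difference = |51 - 102| = 51

51


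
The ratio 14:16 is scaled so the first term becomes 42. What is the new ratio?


Original ratio: 14:16
First term target: 42
Scale factor = 42 / 14 = 3
Multiply second term: 16 * 3 = 48
Equivalent ratio = 42:48

42:48


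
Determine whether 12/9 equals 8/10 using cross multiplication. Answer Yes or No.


Cross multiply to check 12/9 = 8/10
Left cross product: 12 * 10 = 120
Right cross product: 9 * 8 = 72
120 != 72
Not equal, so proportions differ => No

No


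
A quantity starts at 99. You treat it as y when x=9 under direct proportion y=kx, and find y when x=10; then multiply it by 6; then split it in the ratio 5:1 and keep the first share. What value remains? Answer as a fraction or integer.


Start with 99.
Step 1: Direct prop: k = (99)/9; new y = k*10 = 99*10/9 = 110
Step 2: Multiply by 6: 110 * 6 = 660
Step 3: Split 5:1, first share = 660 * 5/6 = 550
Final result = 550

550


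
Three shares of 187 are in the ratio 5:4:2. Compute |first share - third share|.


Total parts = 5 + 4 + 2 = 11
Value per part = 187 / 11 = 17
Shares: 5*17=85, 4*17=68, 2*17=34
First share = 85, third share = 34
Difference = |85 - 34| = 51

51


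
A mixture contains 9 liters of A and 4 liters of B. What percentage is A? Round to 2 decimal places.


Volume of A = 9 L
Volume of B = 4 L
Total volume = 9 + 4 = 13 L
Percentage of A = (9/13) * 100
= 69.23%

69.23


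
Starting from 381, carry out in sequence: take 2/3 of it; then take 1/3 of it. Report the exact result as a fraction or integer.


Start with 381.
Step 1: Take 2/3: 381 * 2/3 = 254
Step 2: Take 1/3: 254 * 1/3 = 254/3
Final result = 254/3

254/3


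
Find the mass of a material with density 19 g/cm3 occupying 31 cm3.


Using mass = density * volume
Density = 19 g/cm3
Volume = 31 cm3
Mass = 19 * 31
= 589 g

589


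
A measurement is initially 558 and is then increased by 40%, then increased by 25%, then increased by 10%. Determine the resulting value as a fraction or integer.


Start: 558
Step 1: increase by 40% => multiply by 140/100
  558 * 140/100 = 3906/5
Step 2: increase by 25% => multiply by 125/100
  3906/5 * 125/100 = 1953/2
Step 3: increase by 10% => multiply by 110/100
  1953/2 * 110/100 = 21483/20
Final value = 21483/20

21483/20


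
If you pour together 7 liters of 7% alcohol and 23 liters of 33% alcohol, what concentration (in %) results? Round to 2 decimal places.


Solute in mixture 1 = 7% of 7 L = 7*7/100 = 49/100 L
Solute in mixture 2 = 33% of 23 L = 23*33/100 = 759/100 L
Total solute = 49/100 + 759/100 = 202/25 L
Total volume = 7 + 23 = 30 L
Final concentration = 202/25/30 * 100 = 26.93%

26.93


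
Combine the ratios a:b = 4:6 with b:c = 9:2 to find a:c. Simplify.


Given a:b = 4:6 and b:c = 9:2
Make b consistent. Multiply first ratio by 9: a:b = 36:54
Multiply second ratio by 6: b:c = 54:12
Now b = 54 in both, so a:b:c = 36:54:12
Therefore a:c = 36:12
Simplify by GCD: a:c = 3:1

3:1


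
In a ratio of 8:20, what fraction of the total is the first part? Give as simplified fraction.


Total parts = 8 + 20 = 28
First part fraction = 8/28
Simplify: 8/28 = 2/7

2/7


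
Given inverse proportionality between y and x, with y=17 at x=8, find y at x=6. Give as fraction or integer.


Inverse proportion: y = k/x
Find k: k = 8 * 17 = 136
Compute y at x=6: y = 136/6
y = 68/3

68/3


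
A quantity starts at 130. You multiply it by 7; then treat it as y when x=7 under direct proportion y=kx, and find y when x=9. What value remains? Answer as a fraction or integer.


Start with 130.
Step 1: Multiply by 7: 130 * 7 = 910
Step 2: Direct prop: k = (910)/7; new y = k*9 = 910*9/7 = 1170
Final result = 1170

1170


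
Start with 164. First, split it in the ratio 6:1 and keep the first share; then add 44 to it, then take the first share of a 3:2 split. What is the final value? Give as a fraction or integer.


Start with 164.
Step 1: Split 6:1, first share = 164 * 6/7 = 984/7
Step 2: Add 44: 984/7+44=1292/7; split 3:2 first = 1292/7*3/5 = 3876/35
Final result = 3876/35

3876/35


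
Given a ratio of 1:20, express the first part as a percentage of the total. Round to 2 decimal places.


Total parts = 1 + 20 = 21
First part fraction = 1/21
Percentage = (1/21) * 100
= 0.047619 * 100
= 4.76%

4.76


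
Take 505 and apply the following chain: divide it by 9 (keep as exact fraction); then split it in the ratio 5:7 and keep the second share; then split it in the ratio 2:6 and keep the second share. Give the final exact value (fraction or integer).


Start with 505.
Step 1: Divide by 9: 505 / 9 = 505/9
Step 2: Split 5:7, second share = 505/9 * 7/12 = 3535/108
Step 3: Split 2:6, second share = 3535/108 * 6/8 = 3535/144
Final result = 3535/144

3535/144


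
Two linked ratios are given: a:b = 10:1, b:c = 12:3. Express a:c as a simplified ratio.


Given a:b = 10:1 and b:c = 12:3
Make b consistent. Multiply first ratio by 12: a:b = 120:12
Multiply second ratio by 1: b:c = 12:3
Now b = 12 in both, so a:b:c = 120:12:3
Therefore a:c = 120:3
Simplify by GCD: a:c = 40:1

40:1


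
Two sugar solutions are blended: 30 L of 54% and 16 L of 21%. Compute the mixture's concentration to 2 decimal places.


Solute in mixture 1 = 54% of 30 L = 30*54/100 = 81/5 L
Solute in mixture 2 = 21% of 16 L = 16*21/100 = 84/25 L
Total solute = 81/5 + 84/25 = 489/25 L
Total volume = 30 + 16 = 46 L
Final concentration = 489/25/46 * 100 = 42.52%

42.52


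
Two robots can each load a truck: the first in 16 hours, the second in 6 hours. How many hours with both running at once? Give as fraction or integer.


Rate of A = 1/16 job per hour
Rate of B = 1/6 job per hour
Combined rate = 1/16 + 1/6
Find common denominator: (6 + 16)/(16*6) = 22/96
Combined rate = 11/48 job per hour
Time together = 1 / (11/48) = 48/11 hours

48/11


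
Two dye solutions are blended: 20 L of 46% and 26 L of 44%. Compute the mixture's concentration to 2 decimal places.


Solute in mixture 1 = 46% of 20 L = 20*46/100 = 46/5 L
Solute in mixture 2 = 44% of 26 L = 26*44/100 = 286/25 L
Total solute = 46/5 + 286/25 = 516/25 L
Total volume = 20 + 26 = 46 L
Final concentration = 516/25/46 * 100 = 44.87%

44.87


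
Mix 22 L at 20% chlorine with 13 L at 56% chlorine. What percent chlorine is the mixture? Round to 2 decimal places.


Solute in mixture 1 = 20% of 22 L = 22*20/100 = 22/5 L
Solute in mixture 2 = 56% of 13 L = 13*56/100 = 182/25 L
Total solute = 22/5 + 182/25 = 292/25 L
Total volume = 22 + 13 = 35 L
Final concentration = 292/25/35 * 100 = 33.37%

33.37


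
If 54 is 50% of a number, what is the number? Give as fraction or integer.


Given: 54 is 50% of the whole
Set up: 54 = 50/100 * whole
whole = 54 * 100 / 50
whole = 5400 / 50
whole = 108

108


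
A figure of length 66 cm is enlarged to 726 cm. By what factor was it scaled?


Original length = 66 cm
Scaled length = 726 cm
Scale factor = 726 / 66
= 11

11


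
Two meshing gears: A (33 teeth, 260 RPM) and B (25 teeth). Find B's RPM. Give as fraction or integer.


Gear ratio: teeth_A * RPM_A = teeth_B * RPM_B
33 * 260 = 25 * RPM_B
8580 = 25 * RPM_B
RPM_B = 8580 / 25
RPM_B = 1716/5

1716/5


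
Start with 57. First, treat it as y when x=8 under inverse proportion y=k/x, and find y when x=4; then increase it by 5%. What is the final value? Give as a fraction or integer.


Start with 57.
Step 1: Inverse prop: k = (57)*8; new y = k/4 = 57*8/4 = 114
Step 2: Increase by 5%: 114 * 105/100 = 1197/10
Final result = 1197/10

1197/10


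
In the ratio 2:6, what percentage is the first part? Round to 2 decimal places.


Total parts = 2 + 6 = 8
First part fraction = 2/8
Percentage = (2/8) * 100
= 0.25 * 100
= 25.00%

25.00


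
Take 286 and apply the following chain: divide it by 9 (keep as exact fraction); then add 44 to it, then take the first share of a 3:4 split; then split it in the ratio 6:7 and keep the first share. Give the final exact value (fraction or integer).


Start with 286.
Step 1: Divide by 9: 286 / 9 = 286/9
Step 2: Add 44: 286/9+44=682/9; split 3:4 first = 682/9*3/7 = 682/21
Step 3: Split 6:7, first share = 682/21 * 6/13 = 1364/91
Final result = 1364/91

1364/91


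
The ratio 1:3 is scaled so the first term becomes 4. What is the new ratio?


Original ratio: 1:3
First term target: 4
Scale factor = 4 / 1 = 4
Multiply second term: 3 * 4 = 12
Equivalent ratio = 4:12

4:12


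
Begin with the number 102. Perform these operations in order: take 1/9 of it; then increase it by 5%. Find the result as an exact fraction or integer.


Start with 102.
Step 1: Take 1/9: 102 * 1/9 = 34/3
Step 2: Increase by 5%: 34/3 * 105/100 = 119/10
Final result = 119/10

119/10


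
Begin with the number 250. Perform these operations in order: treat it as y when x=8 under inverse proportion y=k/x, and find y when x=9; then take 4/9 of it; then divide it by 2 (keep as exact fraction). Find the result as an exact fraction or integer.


Start with 250.
Step 1: Inverse prop: k = (250)*8; new y = k/9 = 250*8/9 = 2000/9
Step 2: Take 4/9: 2000/9 * 4/9 = 8000/81
Step 3: Divide by 2: 8000/81 / 2 = 4000/81
Final result = 4000/81

4000/81


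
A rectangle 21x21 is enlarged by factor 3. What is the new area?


Original dimensions: 21 x 21
Enlargement factor = 3
New width = 21 * 3 = 63
New height = 21 * 3 = 63
New area = 63 * 63 = 3969

3969


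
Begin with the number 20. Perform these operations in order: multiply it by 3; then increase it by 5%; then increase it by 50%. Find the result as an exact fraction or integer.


Start with 20.
Step 1: Multiply by 3: 20 * 3 = 60
Step 2: Increase by 5%: 60 * 105/100 = 63
Step 3: Increase by 50%: 63 * 150/100 = 189/2
Final result = 189/2

189/2


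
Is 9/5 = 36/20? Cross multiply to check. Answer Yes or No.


Cross multiply to check 9/5 = 36/20
Left cross product: 9 * 20 = 180
Right cross product: 5 * 36 = 180
180 = 180
Equal, so proportions match => Yes

Yes


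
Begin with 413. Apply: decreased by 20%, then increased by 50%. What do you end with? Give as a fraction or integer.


Start: 413
Step 1: decrease by 20% => multiply by 80/100
  413 * 80/100 = 1652/5
Step 2: increase by 50% => multiply by 150/100
  1652/5 * 150/100 = 2478/5
Final value = 2478/5

2478/5


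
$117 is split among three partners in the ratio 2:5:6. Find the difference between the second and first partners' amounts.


Total parts = 2 + 5 + 6 = 13
Value per part = 117 / 13 = 9
Shares: 2*9=18, 5*9=45, 6*9=54
Second share = 45, first share = 18
Difference = |45 - 18| = 27

27


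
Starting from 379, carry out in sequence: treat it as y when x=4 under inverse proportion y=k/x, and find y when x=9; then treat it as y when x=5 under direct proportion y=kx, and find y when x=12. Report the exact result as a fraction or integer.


Start with 379.
Step 1: Inverse prop: k = (379)*4; new y = k/9 = 379*4/9 = 1516/9
Step 2: Direct prop: k = (1516/9)/5; new y = k*12 = 1516/9*12/5 = 6064/15
Final result = 6064/15

6064/15


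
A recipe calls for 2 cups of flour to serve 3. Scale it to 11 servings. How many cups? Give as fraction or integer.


Original: 2 cups for 3 servings
Target servings = 11
Scaling factor = 11/3
New amount = 2 * 11/3
= 22/3
= 22/3 cups

22/3


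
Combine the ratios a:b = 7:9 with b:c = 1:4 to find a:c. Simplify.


Given a:b = 7:9 and b:c = 1:4
Make b consistent. Multiply first ratio by 1: a:b = 7:9
Multiply second ratio by 9: b:c = 9:36
Now b = 9 in both, so a:b:c = 7:9:36
Therefore a:c = 7:36
Simplify by GCD: a:c = 7:36

7:36


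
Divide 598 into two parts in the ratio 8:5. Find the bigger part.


Total parts = 8 + 5 = 13
Value per part = 598 / 13 = 46
First share = 8 * 46 = 368
Second share = 5 * 46 = 230
Larger share = 368

368


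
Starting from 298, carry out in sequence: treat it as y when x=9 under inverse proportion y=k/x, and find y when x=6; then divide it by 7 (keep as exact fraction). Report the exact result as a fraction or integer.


Start with 298.
Step 1: Inverse prop: k = (298)*9; new y = k/6 = 298*9/6 = 447
Step 2: Divide by 7: 447 / 7 = 447/7
Final result = 447/7

447/7


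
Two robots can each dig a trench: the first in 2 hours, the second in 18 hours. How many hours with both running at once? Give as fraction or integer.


Rate of A = 1/2 job per hour
Rate of B = 1/18 job per hour
Combined rate = 1/2 + 1/18
Find common denominator: (18 + 2)/(2*18) = 20/36
Combined rate = 5/9 job per hour
Time together = 1 / (5/9) = 9/5 hours

9/5


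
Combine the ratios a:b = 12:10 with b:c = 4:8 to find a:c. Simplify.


Given a:b = 12:10 and b:c = 4:8
Make b consistent. Multiply first ratio by 4: a:b = 48:40
Multiply second ratio by 10: b:c = 40:80
Now b = 40 in both, so a:b:c = 48:40:80
Therefore a:c = 48:80
Simplify by GCD: a:c = 3:5

3:5


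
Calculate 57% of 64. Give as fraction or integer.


Compute 57% of 64
Convert percentage: 57% = 57/100
Multiply: 64 * 57/100
= 3648/100
= 912/25

912/25


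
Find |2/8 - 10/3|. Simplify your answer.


Simplify: 2/8 = 1/4 and 10/3 = 10/3
Find common denominator: LCD = 12
Convert: 3/12 and 40/12
Difference = |3 - 40|/12 = 37/12
Simplified = 37/12

37/12


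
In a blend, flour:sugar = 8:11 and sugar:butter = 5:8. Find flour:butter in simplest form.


Given a:b = 8:11 and b:c = 5:8
Make b consistent. Multiply first ratio by 5: a:b = 40:55
Multiply second ratio by 11: b:c = 55:88
Now b = 55 in both, so a:b:c = 40:55:88
Therefore a:c = 40:88
Simplify by GCD: a:c = 5:11

5:11


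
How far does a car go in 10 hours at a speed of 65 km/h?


Using distance = speed * time
Speed = 65 km/h
Time = 10 hours
Distance = 65 * 10
= 650 km

650


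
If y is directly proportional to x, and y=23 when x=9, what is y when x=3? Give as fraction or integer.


Direct proportion: y = kx
Find k: k = 23/9 = 23/9
Compute y at x=3: y = 23/9 * 3
y = 23/3

23/3


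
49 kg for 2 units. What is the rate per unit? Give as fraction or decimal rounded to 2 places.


Total kg = 49
Number of units = 2
Unit rate = 49 / 2
= 24.50 kg per unit

24.50


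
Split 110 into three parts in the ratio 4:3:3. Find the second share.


Ratio = 4:3:3
Total parts = 4 + 3 + 3 = 10
Value per part = 110 / 10 = 11
First share = 4 * 11 = 44
Middle share = 3 * 11 = 33
Third share = 3 * 11 = 33

33


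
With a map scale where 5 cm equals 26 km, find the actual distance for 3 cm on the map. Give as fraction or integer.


Map scale: 5 cm = 26 km
Measured distance on map = 3 cm
Set up proportion: 3 * 26 / 5
= 78 / 5
= 78/5 km

78/5


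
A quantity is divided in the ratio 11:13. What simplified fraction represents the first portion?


Total parts = 11 + 13 = 24
First part fraction = 11/24
Simplify: 11/24 = 11/24

11/24


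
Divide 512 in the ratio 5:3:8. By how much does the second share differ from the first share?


Total parts = 5 + 3 + 8 = 16
Value per part = 512 / 16 = 32
Shares: 5*32=160, 3*32=96, 8*32=256
Second share = 96, first share = 160
Difference = |96 - 160| = 64

64


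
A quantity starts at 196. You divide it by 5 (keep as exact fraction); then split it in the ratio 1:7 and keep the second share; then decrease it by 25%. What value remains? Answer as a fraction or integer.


Start with 196.
Step 1: Divide by 5: 196 / 5 = 196/5
Step 2: Split 1:7, second share = 196/5 * 7/8 = 343/10
Step 3: Decrease by 25%: 343/10 * 75/100 = 1029/40
Final result = 1029/40

1029/40


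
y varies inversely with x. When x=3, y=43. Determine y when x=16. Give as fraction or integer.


Inverse proportion: y = k/x
Find k: k = 3 * 43 = 129
Compute y at x=16: y = 129/16
y = 129/16

129/16


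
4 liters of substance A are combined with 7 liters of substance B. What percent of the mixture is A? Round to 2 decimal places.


Volume of A = 4 L
Volume of B = 7 L
Total volume = 4 + 7 = 11 L
Percentage of A = (4/11) * 100
= 36.36%

36.36


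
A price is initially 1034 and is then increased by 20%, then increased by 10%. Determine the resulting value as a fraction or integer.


Start: 1034
Step 1: increase by 20% => multiply by 120/100
  1034 * 120/100 = 6204/5
Step 2: increase by 10% => multiply by 110/100
  6204/5 * 110/100 = 34122/25
Final value = 34122/25

34122/25


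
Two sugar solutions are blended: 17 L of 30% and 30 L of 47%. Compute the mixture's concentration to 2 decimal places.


Solute in mixture 1 = 30% of 17 L = 17*30/100 = 51/10 L
Solute in mixture 2 = 47% of 30 L = 30*47/100 = 141/10 L
Total solute = 51/10 + 141/10 = 96/5 L
Total volume = 17 + 30 = 47 L
Final concentration = 96/5/47 * 100 = 40.85%

40.85


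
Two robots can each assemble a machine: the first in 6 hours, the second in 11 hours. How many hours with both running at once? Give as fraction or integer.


Rate of A = 1/6 job per hour
Rate of B = 1/11 job per hour
Combined rate = 1/6 + 1/11
Find common denominator: (11 + 6)/(6*11) = 17/66
Combined rate = 17/66 job per hour
Time together = 1 / (17/66) = 66/17 hours

66/17


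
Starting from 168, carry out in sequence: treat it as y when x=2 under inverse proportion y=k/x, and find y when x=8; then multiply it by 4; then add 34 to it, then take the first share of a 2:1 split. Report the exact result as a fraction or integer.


Start with 168.
Step 1: Inverse prop: k = (168)*2; new y = k/8 = 168*2/8 = 42
Step 2: Multiply by 4: 42 * 4 = 168
Step 3: Add 34: 168+34=202; split 2:1 first = 202*2/3 = 404/3
Final result = 404/3

404/3


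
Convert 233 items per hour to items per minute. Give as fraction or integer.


Converting from per hour to per minute
Rate = 233 items per hour
Divide by 60: 233/60
= 233/60 items per minute

233/60


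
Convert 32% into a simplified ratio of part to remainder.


Part = 32%, Remainder = 68%
Ratio = 32:68
GCD(32, 68) = 4
Simplify: 8:17 = 8:17

8:17


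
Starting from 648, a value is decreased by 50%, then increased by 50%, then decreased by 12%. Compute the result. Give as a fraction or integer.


Start: 648
Step 1: decrease by 50% => multiply by 50/100
  648 * 50/100 = 324
Step 2: increase by 50% => multiply by 150/100
  324 * 150/100 = 486
Step 3: decrease by 12% => multiply by 88/100
  486 * 88/100 = 10692/25
Final value = 10692/25

10692/25


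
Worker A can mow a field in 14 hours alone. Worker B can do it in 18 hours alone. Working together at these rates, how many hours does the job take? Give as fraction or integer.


Rate of A = 1/14 job per hour
Rate of B = 1/18 job per hour
Combined rate = 1/14 + 1/18
Find common denominator: (18 + 14)/(14*18) = 32/252
Combined rate = 8/63 job per hour
Time together = 1 / (8/63) = 63/8 hours

63/8


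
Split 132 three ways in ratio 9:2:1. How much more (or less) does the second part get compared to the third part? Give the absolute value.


Total parts = 9 + 2 + 1 = 12
Value per part = 132 / 12 = 11
Shares: 9*11=99, 2*11=22, 1*11=11
Second share = 22, third share = 11
Difference = |22 - 11| = 11

11


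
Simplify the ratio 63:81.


Find GCD(63, 81)
GCD = 9
Divide both by 9: 63/9 = 7, 81/9 = 9
Simplified ratio = 7:9

7:9


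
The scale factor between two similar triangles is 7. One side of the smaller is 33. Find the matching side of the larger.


Similar triangles have proportional sides
Scale factor = 7
Smaller side = 33
Corresponding larger side = 33 * 7
= 231

231


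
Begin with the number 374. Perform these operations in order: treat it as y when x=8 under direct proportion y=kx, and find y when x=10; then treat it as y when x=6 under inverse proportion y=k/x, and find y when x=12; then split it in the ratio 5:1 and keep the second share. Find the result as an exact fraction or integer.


Start with 374.
Step 1: Direct prop: k = (374)/8; new y = k*10 = 374*10/8 = 935/2
Step 2: Inverse prop: k = (935/2)*6; new y = k/12 = 935/2*6/12 = 935/4
Step 3: Split 5:1, second share = 935/4 * 1/6 = 935/24
Final result = 935/24

935/24


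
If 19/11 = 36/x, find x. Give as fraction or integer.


Setting up: 19/11 = 36/x
Cross multiply: 19 * x = 11 * 36
19x = 396
x = 396/19
x = 396/19

396/19


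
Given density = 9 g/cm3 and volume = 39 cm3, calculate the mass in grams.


Using mass = density * volume
Density = 9 g/cm3
Volume = 39 cm3
Mass = 9 * 39
= 351 g

351


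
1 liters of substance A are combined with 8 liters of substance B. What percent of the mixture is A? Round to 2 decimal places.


Volume of A = 1 L
Volume of B = 8 L
Total volume = 1 + 8 = 9 L
Percentage of A = (1/9) * 100
= 11.11%

11.11


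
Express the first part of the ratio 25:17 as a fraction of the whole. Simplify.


Total parts = 25 + 17 = 42
First part fraction = 25/42
Simplify: 25/42 = 25/42

25/42


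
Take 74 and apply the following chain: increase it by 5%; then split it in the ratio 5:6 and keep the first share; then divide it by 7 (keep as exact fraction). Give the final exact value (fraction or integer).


Start with 74.
Step 1: Increase by 5%: 74 * 105/100 = 777/10
Step 2: Split 5:6, first share = 777/10 * 5/11 = 777/22
Step 3: Divide by 7: 777/22 / 7 = 111/22
Final result = 111/22

111/22


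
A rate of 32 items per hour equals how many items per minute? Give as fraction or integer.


Converting from per hour to per minute
Rate = 32 items per hour
Divide by 60: 32/60
= 8/15 items per minute

8/15


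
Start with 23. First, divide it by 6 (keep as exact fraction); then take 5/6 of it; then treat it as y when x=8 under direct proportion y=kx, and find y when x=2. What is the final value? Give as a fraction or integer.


Start with 23.
Step 1: Divide by 6: 23 / 6 = 23/6
Step 2: Take 5/6: 23/6 * 5/6 = 115/36
Step 3: Direct prop: k = (115/36)/8; new y = k*2 = 115/36*2/8 = 115/144
Final result = 115/144

115/144


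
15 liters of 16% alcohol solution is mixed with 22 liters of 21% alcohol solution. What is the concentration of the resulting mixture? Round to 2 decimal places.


Solute in mixture 1 = 16% of 15 L = 15*16/100 = 12/5 L
Solute in mixture 2 = 21% of 22 L = 22*21/100 = 231/50 L
Total solute = 12/5 + 231/50 = 351/50 L
Total volume = 15 + 22 = 37 L
Final concentration = 351/50/37 * 100 = 18.97%

18.97


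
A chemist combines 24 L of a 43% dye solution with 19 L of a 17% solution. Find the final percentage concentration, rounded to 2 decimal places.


Solute in mixture 1 = 43% of 24 L = 24*43/100 = 258/25 L
Solute in mixture 2 = 17% of 19 L = 19*17/100 = 323/100 L
Total solute = 258/25 + 323/100 = 271/20 L
Total volume = 24 + 19 = 43 L
Final concentration = 271/20/43 * 100 = 31.51%

31.51


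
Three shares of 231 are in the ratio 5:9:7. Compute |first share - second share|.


Total parts = 5 + 9 + 7 = 21
Value per part = 231 / 21 = 11
Shares: 5*11=55, 9*11=99, 7*11=77
First share = 55, second share = 99
Difference = |55 - 99| = 44

44


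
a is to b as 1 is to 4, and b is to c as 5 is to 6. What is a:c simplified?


Given a:b = 1:4 and b:c = 5:6
Make b consistent. Multiply first ratio by 5: a:b = 5:20
Multiply second ratio by 4: b:c = 20:24
Now b = 20 in both, so a:b:c = 5:20:24
Therefore a:c = 5:24
Simplify by GCD: a:c = 5:24

5:24


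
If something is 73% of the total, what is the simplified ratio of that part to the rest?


Part = 73%, Remainder = 27%
Ratio = 73:27
GCD(73, 27) = 1
Simplify: 73:27 = 73:27

73:27


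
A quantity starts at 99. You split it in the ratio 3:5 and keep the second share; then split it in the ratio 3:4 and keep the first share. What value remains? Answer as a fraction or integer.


Start with 99.
Step 1: Split 3:5, second share = 99 * 5/8 = 495/8
Step 2: Split 3:4, first share = 495/8 * 3/7 = 1485/56
Final result = 1485/56

1485/56


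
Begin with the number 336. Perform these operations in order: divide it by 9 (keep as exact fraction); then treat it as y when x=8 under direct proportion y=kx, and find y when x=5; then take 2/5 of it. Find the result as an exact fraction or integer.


Start with 336.
Step 1: Divide by 9: 336 / 9 = 112/3
Step 2: Direct prop: k = (112/3)/8; new y = k*5 = 112/3*5/8 = 70/3
Step 3: Take 2/5: 70/3 * 2/5 = 28/3
Final result = 28/3

28/3


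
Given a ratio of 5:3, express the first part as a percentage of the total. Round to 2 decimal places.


Total parts = 5 + 3 = 8
First part fraction = 5/8
Percentage = (5/8) * 100
= 0.625 * 100
= 62.50%

62.50


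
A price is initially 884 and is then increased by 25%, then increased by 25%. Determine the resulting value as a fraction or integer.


Start: 884
Step 1: increase by 25% => multiply by 125/100
  884 * 125/100 = 1105
Step 2: increase by 25% => multiply by 125/100
  1105 * 125/100 = 5525/4
Final value = 5525/4

5525/4


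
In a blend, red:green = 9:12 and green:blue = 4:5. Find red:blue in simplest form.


Given a:b = 9:12 and b:c = 4:5
Make b consistent. Multiply first ratio by 4: a:b = 36:48
Multiply second ratio by 12: b:c = 48:60
Now b = 48 in both, so a:b:c = 36:48:60
Therefore a:c = 36:60
Simplify by GCD: a:c = 3:5

3:5


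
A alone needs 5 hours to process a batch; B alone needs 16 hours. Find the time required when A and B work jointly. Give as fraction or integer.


Rate of A = 1/5 job per hour
Rate of B = 1/16 job per hour
Combined rate = 1/5 + 1/16
Find common denominator: (16 + 5)/(5*16) = 21/80
Combined rate = 21/80 job per hour
Time together = 1 / (21/80) = 80/21 hours

80/21


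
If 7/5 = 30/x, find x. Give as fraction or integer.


Setting up: 7/5 = 30/x
Cross multiply: 7 * x = 5 * 30
7x = 150
x = 150/7
x = 150/7

150/7


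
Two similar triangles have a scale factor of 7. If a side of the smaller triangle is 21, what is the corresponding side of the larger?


Similar triangles have proportional sides
Scale factor = 7
Smaller side = 21
Corresponding larger side = 21 * 7
= 147

147


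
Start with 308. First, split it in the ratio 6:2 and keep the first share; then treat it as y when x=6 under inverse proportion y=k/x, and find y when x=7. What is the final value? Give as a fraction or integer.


Start with 308.
Step 1: Split 6:2, first share = 308 * 6/8 = 231
Step 2: Inverse prop: k = (231)*6; new y = k/7 = 231*6/7 = 198
Final result = 198

198


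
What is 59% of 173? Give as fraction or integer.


Compute 59% of 173
Convert percentage: 59% = 59/100
Multiply: 173 * 59/100
= 10207/100
= 10207/100

10207/100


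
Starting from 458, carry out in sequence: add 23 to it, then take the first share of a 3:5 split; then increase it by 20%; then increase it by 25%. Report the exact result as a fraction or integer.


Start with 458.
Step 1: Add 23: 458+23=481; split 3:5 first = 481*3/8 = 1443/8
Step 2: Increase by 20%: 1443/8 * 120/100 = 4329/20
Step 3: Increase by 25%: 4329/20 * 125/100 = 4329/16
Final result = 4329/16

4329/16


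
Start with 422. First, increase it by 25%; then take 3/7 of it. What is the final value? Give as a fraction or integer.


Start with 422.
Step 1: Increase by 25%: 422 * 125/100 = 1055/2
Step 2: Take 3/7: 1055/2 * 3/7 = 3165/14
Final result = 3165/14

3165/14


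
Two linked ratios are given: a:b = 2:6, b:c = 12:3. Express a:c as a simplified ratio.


Given a:b = 2:6 and b:c = 12:3
Make b consistent. Multiply first ratio by 12: a:b = 24:72
Multiply second ratio by 6: b:c = 72:18
Now b = 72 in both, so a:b:c = 24:72:18
Therefore a:c = 24:18
Simplify by GCD: a:c = 4:3

4:3


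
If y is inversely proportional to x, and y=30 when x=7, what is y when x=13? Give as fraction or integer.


Inverse proportion: y = k/x
Find k: k = 7 * 30 = 210
Compute y at x=13: y = 210/13
y = 210/13

210/13


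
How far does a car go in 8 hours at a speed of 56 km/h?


Using distance = speed * time
Speed = 56 km/h
Time = 8 hours
Distance = 56 * 8
= 448 km

448


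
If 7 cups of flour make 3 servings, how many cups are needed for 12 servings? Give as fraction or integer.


Original: 7 cups for 3 servings
Target servings = 12
Scaling factor = 12/3
New amount = 7 * 12/3
= 84/3
= 28 cups

28


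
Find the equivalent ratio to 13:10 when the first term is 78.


Original ratio: 13:10
First term target: 78
Scale factor = 78 / 13 = 6
Multiply second term: 10 * 6 = 60
Equivalent ratio = 78:60

78:60
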